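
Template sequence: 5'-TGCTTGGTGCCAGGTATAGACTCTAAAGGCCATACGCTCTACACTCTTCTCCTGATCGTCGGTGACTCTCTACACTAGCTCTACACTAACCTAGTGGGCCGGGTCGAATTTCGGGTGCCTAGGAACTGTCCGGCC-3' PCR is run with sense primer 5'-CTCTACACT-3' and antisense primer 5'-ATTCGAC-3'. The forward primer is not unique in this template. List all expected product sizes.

73 bp, 42 bp, 31 bp

The forward primer CTCTACACT matches the top strand at positions 37–45, 68–76, 79–87.
The reverse primer's reverse complement is GTCGAAT, matching at positions 103–109.
Each forward site pairs with the reverse site to give a product ending at position 109: sizes 73, 42, 31 bp.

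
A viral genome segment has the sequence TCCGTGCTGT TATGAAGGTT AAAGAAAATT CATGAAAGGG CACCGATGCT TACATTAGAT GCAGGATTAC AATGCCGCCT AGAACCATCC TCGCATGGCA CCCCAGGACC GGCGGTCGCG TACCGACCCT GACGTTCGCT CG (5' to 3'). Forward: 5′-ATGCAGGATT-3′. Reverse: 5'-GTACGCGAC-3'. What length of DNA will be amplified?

65 bp

Forward primer ATGCAGGATT is found on the top strand at positions 59–68.
The reverse primer's reverse complement is GTCGCGTAC, which matches the template at positions 115–123.
Amplicon spans positions 59–123: 65 bp.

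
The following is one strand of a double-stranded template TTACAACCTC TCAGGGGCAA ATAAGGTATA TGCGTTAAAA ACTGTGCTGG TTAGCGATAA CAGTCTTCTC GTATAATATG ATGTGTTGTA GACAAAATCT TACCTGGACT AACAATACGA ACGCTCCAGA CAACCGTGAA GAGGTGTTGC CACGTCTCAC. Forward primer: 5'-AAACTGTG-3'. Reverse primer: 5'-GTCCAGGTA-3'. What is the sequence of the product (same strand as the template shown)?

5'-AAACTGTGCTGGTTAGCGATAACAGTCTTCTCGTATAATATGATGTGTTGTAGACAAAATCTTACCTGGAC-3'

Forward primer AAACTGTG is found on the top strand at positions 39–46.
The reverse primer's reverse complement is TACCTGGAC, which matches the template at positions 101–109.
The product is the template from position 39 through 109 (71 bp).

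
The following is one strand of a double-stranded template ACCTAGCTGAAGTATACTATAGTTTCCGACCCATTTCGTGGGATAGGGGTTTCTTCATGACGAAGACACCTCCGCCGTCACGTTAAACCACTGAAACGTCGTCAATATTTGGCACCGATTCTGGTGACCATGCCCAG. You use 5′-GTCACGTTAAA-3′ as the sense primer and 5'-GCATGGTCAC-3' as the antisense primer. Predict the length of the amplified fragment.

Scanning the template, GTCACGTTAAA occurs at positions 77–87; this primer anneals to the bottom strand there with its 3' end pointing downstream.
Reverse complement of the reverse primer: GTGACCATGC. This occurs on the top strand at positions 124–133.
Product length = (reverse-primer end) − (forward-primer start) + 1 = 133 − 77 + 1 = 57 bp.

57 bp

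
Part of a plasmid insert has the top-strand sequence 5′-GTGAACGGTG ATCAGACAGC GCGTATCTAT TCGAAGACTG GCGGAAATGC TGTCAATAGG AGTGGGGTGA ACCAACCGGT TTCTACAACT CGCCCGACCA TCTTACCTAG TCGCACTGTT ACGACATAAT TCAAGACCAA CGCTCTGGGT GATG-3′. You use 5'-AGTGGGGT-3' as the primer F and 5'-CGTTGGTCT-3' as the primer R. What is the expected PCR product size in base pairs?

82 bp

Scanning the template, AGTGGGGT occurs at positions 61–68; this primer anneals to the bottom strand there with its 3' end pointing downstream.
Taking the reverse complement of CGTTGGTCT gives AGACCAACG, found at positions 134–142 on the template; the primer anneals here to the top strand with its 3' end pointing upstream.
Amplicon spans positions 61–142: 82 bp.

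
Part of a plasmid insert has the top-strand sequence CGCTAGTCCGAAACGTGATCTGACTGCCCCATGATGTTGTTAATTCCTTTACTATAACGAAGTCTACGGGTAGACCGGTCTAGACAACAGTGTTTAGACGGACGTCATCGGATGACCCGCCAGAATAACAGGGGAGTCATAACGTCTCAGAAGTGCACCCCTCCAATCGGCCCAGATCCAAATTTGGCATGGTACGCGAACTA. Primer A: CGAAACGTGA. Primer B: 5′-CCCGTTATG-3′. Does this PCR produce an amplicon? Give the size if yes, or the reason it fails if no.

Primer B (CCCGTTATG) does not match the top strand, and its reverse complement CATAACGGG does not match either.
With no annealing site for primer B, no amplification occurs.

No product — primer B has no binding site in the template.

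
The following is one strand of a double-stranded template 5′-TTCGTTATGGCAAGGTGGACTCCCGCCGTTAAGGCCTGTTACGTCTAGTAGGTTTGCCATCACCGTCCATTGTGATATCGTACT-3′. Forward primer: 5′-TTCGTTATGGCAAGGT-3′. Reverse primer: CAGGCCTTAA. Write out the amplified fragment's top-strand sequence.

5'-TTCGTTATGGCAAGGTGGACTCCCGCCGTTAAGGCCTG-3'

The forward primer matches the template at positions 1–16.
Reverse complement of the reverse primer: TTAAGGCCTG. This occurs on the top strand at positions 29–38.
The product is the template from position 1 through 38 (38 bp).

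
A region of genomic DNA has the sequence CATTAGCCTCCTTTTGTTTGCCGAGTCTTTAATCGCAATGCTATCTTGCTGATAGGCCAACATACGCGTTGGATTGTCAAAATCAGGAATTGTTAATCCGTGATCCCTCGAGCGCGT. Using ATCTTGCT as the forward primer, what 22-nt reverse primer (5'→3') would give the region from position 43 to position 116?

The product's 3' end on the top strand is position 116.
The reverse primer anneals to the top strand over positions 95–116, i.e. to AATCCGTGATCCCTCGAGCGCG.
Its sequence written 5'→3' is the reverse complement: CGCGCTCGAGGGATCACGGATT.

5'-CGCGCTCGAGGGATCACGGATT-3'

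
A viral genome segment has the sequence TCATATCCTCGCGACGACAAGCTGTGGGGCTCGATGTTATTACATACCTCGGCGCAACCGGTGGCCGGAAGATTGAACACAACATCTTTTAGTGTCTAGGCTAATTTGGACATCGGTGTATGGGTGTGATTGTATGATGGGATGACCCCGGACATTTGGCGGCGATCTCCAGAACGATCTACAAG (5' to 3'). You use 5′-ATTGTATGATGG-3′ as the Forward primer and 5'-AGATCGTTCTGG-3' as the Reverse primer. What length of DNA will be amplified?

52 bp

The forward primer matches the template at positions 129–140.
Reverse complement of the reverse primer: CCAGAACGATCT. This occurs on the top strand at positions 169–180.
Amplicon spans positions 129–180: 52 bp.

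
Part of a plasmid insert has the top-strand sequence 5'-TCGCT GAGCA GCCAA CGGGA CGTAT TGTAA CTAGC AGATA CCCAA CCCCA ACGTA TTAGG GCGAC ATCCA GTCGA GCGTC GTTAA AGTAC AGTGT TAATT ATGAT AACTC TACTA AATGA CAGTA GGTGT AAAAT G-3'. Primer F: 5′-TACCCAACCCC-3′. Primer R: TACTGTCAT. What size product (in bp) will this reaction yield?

87 bp

The forward primer matches the template at positions 39–49.
The reverse primer's reverse complement is ATGACAGTA, which matches the template at positions 117–125.
The product runs from position 39 to position 125, so its length is 125 − 39 + 1 = 87 bp.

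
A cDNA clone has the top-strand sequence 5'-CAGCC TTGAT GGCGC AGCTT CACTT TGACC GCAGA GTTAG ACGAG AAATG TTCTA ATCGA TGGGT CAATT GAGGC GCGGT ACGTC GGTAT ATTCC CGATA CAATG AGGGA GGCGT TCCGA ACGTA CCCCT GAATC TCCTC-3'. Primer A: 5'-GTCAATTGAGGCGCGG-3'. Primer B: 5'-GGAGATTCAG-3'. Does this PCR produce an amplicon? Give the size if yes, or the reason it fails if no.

Yes — a 75 bp product.

Primer A (GTCAATTGAGGCGCGG) matches the top strand at positions 64–79; it acts as a forward primer.
Primer B's reverse complement is CTGAATCTCC, matching the top strand at positions 129–138; it acts as a reverse primer.
The 3' ends face each other across positions 64–138, giving a 75 bp product.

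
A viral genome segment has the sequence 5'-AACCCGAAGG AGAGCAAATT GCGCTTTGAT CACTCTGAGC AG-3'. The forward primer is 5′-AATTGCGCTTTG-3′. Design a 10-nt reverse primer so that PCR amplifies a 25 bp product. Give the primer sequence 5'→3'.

The forward primer binds at positions 17–28, so a 25 bp product ends at position 17 + 25 − 1 = 41.
The reverse primer anneals to the top strand over positions 32–41, i.e. to ACTCTGAGCA.
Its sequence written 5'→3' is the reverse complement: TGCTCAGAGT.

5'-TGCTCAGAGT-3'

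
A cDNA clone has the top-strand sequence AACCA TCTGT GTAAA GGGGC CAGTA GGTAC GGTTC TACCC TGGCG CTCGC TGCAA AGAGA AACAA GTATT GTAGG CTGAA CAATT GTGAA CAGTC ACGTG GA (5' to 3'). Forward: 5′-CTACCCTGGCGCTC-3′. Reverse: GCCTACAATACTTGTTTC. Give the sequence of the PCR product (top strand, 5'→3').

5'-CTACCCTGGCGCTCGCTGCAAAGAGAAACAAGTATTGTAGGC-3'

The forward primer matches the template at positions 35–48.
Reverse complement of the reverse primer: GAAACAAGTATTGTAGGC. This occurs on the top strand at positions 59–76.
The product is the template from position 35 through 76 (42 bp).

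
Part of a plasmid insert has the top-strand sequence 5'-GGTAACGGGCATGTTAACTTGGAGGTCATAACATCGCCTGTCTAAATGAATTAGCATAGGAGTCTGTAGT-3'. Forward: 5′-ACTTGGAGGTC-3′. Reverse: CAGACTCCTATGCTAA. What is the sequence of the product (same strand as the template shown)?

5'-ACTTGGAGGTCATAACATCGCCTGTCTAAATGAATTAGCATAGGAGTCTG-3'

Forward primer ACTTGGAGGTC is found on the top strand at positions 17–27.
The reverse primer's reverse complement is TTAGCATAGGAGTCTG, which matches the template at positions 51–66.
The product is the template from position 17 through 66 (50 bp).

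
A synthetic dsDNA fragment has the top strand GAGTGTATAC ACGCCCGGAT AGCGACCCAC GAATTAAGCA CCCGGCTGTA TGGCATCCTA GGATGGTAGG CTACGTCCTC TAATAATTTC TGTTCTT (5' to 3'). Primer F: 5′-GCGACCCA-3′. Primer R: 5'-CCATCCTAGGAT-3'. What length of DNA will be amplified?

Forward primer GCGACCCA is found on the top strand at positions 22–29.
Reverse complement of the reverse primer: ATCCTAGGATGG. This occurs on the top strand at positions 55–66.
Product length = (reverse-primer end) − (forward-primer start) + 1 = 66 − 22 + 1 = 45 bp.

45 bp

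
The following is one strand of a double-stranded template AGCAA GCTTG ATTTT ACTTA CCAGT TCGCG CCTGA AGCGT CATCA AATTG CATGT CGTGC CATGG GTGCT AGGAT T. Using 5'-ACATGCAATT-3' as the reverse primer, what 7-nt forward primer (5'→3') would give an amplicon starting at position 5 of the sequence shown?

The reverse primer's reverse complement AATTGCATGT matches the template at positions 46–55; the product starts at position 5.
The forward primer is identical to the top strand over positions 5–11: AGCTTGA.

5'-AGCTTGA-3'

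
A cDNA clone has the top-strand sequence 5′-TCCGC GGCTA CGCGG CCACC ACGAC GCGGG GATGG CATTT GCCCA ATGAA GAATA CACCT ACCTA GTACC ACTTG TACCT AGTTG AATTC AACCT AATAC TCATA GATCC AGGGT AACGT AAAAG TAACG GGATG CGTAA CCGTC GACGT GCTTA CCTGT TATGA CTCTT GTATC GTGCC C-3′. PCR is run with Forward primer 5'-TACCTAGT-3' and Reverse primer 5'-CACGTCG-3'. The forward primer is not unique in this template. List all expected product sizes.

The forward primer TACCTAGT matches the top strand at positions 60–67, 76–83.
The reverse primer's reverse complement is CGACGTG, matching at positions 145–151.
Each forward site pairs with the reverse site to give a product ending at position 151: sizes 92, 76 bp.

92 bp, 76 bp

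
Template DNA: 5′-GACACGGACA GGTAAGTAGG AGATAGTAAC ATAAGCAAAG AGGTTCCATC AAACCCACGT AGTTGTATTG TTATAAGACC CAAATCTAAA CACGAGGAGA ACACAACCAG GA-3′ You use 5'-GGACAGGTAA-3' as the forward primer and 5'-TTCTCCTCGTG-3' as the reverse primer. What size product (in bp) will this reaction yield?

The forward primer matches the template at positions 6–15.
Reverse complement of the reverse primer: CACGAGGAGAA. This occurs on the top strand at positions 91–101.
Amplicon spans positions 6–101: 96 bp.

96 bp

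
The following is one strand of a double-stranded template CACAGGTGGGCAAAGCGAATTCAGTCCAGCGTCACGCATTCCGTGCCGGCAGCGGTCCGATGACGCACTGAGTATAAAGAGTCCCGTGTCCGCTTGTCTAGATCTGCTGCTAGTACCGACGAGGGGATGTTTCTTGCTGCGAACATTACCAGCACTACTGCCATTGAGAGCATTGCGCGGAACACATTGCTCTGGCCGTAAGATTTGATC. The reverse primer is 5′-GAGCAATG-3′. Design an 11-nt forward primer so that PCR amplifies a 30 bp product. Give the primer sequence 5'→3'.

5'-ATTGAGAGCAT-3'

The reverse primer's reverse complement CATTGCTC matches the template at positions 185–192, so the product ends at position 192.
A 30 bp product then starts at position 192 − 30 + 1 = 163.
The forward primer is identical to the top strand there: ATTGAGAGCAT.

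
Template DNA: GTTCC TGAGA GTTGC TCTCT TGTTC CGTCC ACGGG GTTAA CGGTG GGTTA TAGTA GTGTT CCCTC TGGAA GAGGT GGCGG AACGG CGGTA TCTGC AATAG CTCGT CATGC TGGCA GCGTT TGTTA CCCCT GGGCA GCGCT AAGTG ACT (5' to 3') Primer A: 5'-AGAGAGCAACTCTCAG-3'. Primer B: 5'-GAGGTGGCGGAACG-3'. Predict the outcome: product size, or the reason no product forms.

Primer A (AGAGAGCAACTCTCAG) has reverse complement CTGAGAGTTGCTCTCT, which matches the top strand at positions 5–20; primer A anneals to the top strand there with its 3' end pointing upstream toward position 5.
Primer B (GAGGTGGCGGAACG) matches the top strand directly at positions 71–84; it anneals to the bottom strand with its 3' end pointing downstream toward position 84.
The 3' ends diverge (primer A extends toward position 1, primer B toward position 148), so the primers never converge on a shared product.

No product — the primers' 3' ends point away from each other.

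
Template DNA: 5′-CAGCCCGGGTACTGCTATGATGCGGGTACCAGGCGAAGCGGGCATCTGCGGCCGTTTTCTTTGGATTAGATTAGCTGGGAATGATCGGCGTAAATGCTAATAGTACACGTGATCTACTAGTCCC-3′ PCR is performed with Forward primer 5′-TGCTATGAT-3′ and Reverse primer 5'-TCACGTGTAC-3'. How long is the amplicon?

Forward primer TGCTATGAT is found on the top strand at positions 13–21.
Reverse complement of the reverse primer: GTACACGTGA. This occurs on the top strand at positions 103–112.
Product length = (reverse-primer end) − (forward-primer start) + 1 = 112 − 13 + 1 = 100 bp.

100 bp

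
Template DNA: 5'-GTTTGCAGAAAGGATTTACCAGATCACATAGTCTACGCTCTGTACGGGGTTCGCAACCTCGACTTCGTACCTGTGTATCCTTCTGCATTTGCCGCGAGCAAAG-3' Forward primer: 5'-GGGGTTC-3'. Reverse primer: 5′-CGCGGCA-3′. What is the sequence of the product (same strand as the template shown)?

5'-GGGGTTCGCAACCTCGACTTCGTACCTGTGTATCCTTCTGCATTTGCCGCG-3'

Forward primer GGGGTTC is found on the top strand at positions 46–52.
Taking the reverse complement of CGCGGCA gives TGCCGCG, found at positions 90–96 on the template; the primer anneals here to the top strand with its 3' end pointing upstream.
The product is the template from position 46 through 96 (51 bp).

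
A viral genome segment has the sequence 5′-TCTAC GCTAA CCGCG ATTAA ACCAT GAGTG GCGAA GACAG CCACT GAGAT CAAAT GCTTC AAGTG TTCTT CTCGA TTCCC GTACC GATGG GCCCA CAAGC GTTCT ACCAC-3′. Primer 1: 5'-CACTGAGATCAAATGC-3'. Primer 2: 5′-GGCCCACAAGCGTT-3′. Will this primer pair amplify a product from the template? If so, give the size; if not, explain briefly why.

No product — both primers anneal to the same strand and extend in the same direction.

Primer 1 (CACTGAGATCAAATGC) matches the top strand at positions 42–57 (3' end points downstream).
Primer 2 (GGCCCACAAGCGTT) also matches the top strand directly, at positions 90–103 — its reverse complement AACGCTTGTGGGCC is not present.
Both primers anneal to the bottom strand with 3' ends pointing the same way, so neither can prime synthesis back toward the other.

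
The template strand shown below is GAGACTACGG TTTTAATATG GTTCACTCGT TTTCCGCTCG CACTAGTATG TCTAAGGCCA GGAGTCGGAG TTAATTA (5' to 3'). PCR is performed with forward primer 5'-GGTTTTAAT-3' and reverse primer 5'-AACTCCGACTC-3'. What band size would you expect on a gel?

The forward primer matches the template at positions 9–17.
The reverse primer's reverse complement is GAGTCGGAGTT, which matches the template at positions 62–72.
Amplicon spans positions 9–72: 64 bp.

64 bp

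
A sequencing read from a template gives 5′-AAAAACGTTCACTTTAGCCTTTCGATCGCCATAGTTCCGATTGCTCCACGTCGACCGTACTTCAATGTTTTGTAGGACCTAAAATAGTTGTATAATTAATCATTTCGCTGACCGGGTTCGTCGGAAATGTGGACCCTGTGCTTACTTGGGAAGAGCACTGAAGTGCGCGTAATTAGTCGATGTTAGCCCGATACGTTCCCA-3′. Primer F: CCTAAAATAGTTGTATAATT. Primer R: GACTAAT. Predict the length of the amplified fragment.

101 bp

Scanning the template, CCTAAAATAGTTGTATAATT occurs at positions 78–97; this primer anneals to the bottom strand there with its 3' end pointing downstream.
Taking the reverse complement of GACTAAT gives ATTAGTC, found at positions 172–178 on the template; the primer anneals here to the top strand with its 3' end pointing upstream.
The product runs from position 78 to position 178, so its length is 178 − 78 + 1 = 101 bp.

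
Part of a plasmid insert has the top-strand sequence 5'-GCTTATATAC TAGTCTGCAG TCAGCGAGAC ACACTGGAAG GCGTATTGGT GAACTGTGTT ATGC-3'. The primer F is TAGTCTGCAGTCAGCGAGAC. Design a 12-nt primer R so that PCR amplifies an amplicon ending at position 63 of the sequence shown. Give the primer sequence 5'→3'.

5'-CATAACACAGTT-3'

The forward primer binds at positions 11–30; the product's 3' end on the top strand is position 63.
The reverse primer anneals to the top strand over positions 52–63, i.e. to AACTGTGTTATG.
Its sequence written 5'→3' is the reverse complement: CATAACACAGTT.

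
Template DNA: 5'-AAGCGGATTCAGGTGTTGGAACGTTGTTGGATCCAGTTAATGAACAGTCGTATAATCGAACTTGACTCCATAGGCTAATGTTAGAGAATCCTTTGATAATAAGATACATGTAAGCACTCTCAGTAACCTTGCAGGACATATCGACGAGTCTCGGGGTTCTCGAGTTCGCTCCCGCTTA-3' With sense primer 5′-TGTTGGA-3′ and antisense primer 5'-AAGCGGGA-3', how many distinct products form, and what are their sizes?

The forward primer TGTTGGA matches the top strand at positions 14–20, 25–31.
The reverse primer's reverse complement is TCCCGCTT, matching at positions 170–177.
Each forward site pairs with the reverse site to give a product ending at position 177: sizes 164, 153 bp.

Two products: 164 bp, 153 bp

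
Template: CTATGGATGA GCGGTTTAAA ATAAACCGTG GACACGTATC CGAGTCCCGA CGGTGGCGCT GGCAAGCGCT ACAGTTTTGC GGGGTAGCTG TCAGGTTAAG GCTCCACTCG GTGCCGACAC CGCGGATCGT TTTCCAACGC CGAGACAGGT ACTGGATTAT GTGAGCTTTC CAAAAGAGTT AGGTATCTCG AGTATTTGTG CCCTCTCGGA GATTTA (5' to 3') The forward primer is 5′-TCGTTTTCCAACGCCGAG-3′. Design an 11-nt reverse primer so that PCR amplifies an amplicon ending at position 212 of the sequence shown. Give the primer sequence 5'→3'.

The forward primer binds at positions 127–144; the product's 3' end on the top strand is position 212.
The reverse primer anneals to the top strand over positions 202–212, i.e. to CCTCTCGGAGA.
Its sequence written 5'→3' is the reverse complement: TCTCCGAGAGG.

5'-TCTCCGAGAGG-3'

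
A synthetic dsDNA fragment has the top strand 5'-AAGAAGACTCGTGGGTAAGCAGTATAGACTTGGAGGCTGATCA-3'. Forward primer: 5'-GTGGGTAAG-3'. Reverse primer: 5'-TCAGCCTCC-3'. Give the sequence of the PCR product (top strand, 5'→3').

5'-GTGGGTAAGCAGTATAGACTTGGAGGCTGA-3'

Forward primer GTGGGTAAG is found on the top strand at positions 11–19.
Reverse complement of the reverse primer: GGAGGCTGA. This occurs on the top strand at positions 32–40.
The product is the template from position 11 through 40 (30 bp).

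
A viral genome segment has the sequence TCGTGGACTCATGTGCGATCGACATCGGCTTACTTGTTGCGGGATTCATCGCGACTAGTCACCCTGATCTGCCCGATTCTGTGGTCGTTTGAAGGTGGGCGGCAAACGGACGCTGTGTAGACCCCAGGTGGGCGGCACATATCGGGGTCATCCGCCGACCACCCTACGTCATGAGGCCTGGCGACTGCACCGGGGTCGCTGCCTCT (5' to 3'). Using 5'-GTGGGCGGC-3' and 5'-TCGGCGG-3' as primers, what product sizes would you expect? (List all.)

The forward primer GTGGGCGGC matches the top strand at positions 95–103, 128–136.
The reverse primer's reverse complement is CCGCCGA, matching at positions 152–158.
Each forward site pairs with the reverse site to give a product ending at position 158: sizes 64, 31 bp.

64 bp, 31 bp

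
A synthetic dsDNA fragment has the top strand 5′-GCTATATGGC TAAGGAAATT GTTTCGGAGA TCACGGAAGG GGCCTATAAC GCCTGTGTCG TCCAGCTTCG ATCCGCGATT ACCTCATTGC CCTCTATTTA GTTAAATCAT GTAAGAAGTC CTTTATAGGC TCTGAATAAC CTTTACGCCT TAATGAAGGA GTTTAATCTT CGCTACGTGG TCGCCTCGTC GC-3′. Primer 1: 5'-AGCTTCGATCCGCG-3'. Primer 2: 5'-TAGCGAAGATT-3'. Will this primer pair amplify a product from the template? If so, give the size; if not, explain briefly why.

Yes — a 112 bp product.

Primer 1 (AGCTTCGATCCGCG) matches the top strand at positions 64–77; it acts as a forward primer.
Primer 2's reverse complement is AATCTTCGCTA, matching the top strand at positions 165–175; it acts as a reverse primer.
The 3' ends face each other across positions 64–175, giving a 112 bp product.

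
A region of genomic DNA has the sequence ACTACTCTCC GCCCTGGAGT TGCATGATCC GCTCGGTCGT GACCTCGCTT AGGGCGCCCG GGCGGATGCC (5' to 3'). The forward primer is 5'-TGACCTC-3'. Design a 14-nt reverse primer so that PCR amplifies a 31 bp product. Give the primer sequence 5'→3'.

The forward primer binds at positions 40–46, so a 31 bp product ends at position 40 + 31 − 1 = 70.
The reverse primer anneals to the top strand over positions 57–70, i.e. to CCCGGGCGGATGCC.
Its sequence written 5'→3' is the reverse complement: GGCATCCGCCCGGG.

5'-GGCATCCGCCCGGG-3'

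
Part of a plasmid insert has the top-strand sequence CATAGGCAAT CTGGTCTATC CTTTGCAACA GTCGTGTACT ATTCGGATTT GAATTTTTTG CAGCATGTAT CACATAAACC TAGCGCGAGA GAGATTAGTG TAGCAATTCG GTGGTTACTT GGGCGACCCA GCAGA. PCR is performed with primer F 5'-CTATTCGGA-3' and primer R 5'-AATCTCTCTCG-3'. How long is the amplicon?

58 bp

The forward primer matches the template at positions 39–47.
Taking the reverse complement of AATCTCTCTCG gives CGAGAGAGATT, found at positions 86–96 on the template; the primer anneals here to the top strand with its 3' end pointing upstream.
Amplicon spans positions 39–96: 58 bp.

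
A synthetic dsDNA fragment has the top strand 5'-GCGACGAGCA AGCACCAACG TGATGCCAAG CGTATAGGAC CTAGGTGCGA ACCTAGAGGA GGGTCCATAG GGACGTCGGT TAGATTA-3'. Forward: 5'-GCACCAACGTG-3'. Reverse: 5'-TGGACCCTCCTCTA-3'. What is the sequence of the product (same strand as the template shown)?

5'-GCACCAACGTGATGCCAAGCGTATAGGACCTAGGTGCGAACCTAGAGGAGGGTCCA-3'

Scanning the template, GCACCAACGTG occurs at positions 12–22; this primer anneals to the bottom strand there with its 3' end pointing downstream.
Taking the reverse complement of TGGACCCTCCTCTA gives TAGAGGAGGGTCCA, found at positions 54–67 on the template; the primer anneals here to the top strand with its 3' end pointing upstream.
The product is the template from position 12 through 67 (56 bp).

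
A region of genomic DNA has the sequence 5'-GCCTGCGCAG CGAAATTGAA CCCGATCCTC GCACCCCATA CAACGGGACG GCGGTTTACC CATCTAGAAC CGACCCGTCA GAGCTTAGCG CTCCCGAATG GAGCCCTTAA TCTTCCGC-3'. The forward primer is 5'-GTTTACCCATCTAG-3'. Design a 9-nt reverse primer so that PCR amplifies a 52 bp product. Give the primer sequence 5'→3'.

5'-GGCTCCATT-3'

The forward primer binds at positions 54–67, so a 52 bp product ends at position 54 + 52 − 1 = 105.
The reverse primer anneals to the top strand over positions 97–105, i.e. to AATGGAGCC.
Its sequence written 5'→3' is the reverse complement: GGCTCCATT.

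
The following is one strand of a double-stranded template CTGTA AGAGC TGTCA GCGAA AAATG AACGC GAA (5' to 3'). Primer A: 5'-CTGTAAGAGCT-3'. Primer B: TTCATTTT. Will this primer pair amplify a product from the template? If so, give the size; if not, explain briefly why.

Primer A (CTGTAAGAGCT) matches the top strand at positions 1–11; it acts as a forward primer.
Primer B's reverse complement is AAAATGAA, matching the top strand at positions 20–27; it acts as a reverse primer.
The 3' ends face each other across positions 1–27, giving a 27 bp product.

Yes — a 27 bp product.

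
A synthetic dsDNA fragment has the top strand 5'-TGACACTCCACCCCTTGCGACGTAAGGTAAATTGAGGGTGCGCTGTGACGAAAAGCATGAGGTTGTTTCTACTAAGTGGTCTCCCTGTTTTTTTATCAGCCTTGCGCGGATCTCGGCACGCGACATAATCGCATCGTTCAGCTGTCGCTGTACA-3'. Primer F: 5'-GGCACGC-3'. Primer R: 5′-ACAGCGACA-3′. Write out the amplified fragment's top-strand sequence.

Scanning the template, GGCACGC occurs at positions 115–121; this primer anneals to the bottom strand there with its 3' end pointing downstream.
The reverse primer's reverse complement is TGTCGCTGT, which matches the template at positions 143–151.
The product is the template from position 115 through 151 (37 bp).

5'-GGCACGCGACATAATCGCATCGTTCAGCTGTCGCTGT-3'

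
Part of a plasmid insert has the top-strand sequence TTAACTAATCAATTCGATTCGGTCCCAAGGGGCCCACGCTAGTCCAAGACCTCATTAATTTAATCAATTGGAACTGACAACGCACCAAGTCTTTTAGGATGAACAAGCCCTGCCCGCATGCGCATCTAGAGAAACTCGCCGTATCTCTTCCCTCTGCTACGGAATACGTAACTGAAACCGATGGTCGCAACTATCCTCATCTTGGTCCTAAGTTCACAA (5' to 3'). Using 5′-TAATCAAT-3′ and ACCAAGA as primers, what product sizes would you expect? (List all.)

The forward primer TAATCAAT matches the top strand at positions 6–13, 61–68.
The reverse primer's reverse complement is TCTTGGT, matching at positions 200–206.
Each forward site pairs with the reverse site to give a product ending at position 206: sizes 201, 146 bp.

201 bp, 146 bp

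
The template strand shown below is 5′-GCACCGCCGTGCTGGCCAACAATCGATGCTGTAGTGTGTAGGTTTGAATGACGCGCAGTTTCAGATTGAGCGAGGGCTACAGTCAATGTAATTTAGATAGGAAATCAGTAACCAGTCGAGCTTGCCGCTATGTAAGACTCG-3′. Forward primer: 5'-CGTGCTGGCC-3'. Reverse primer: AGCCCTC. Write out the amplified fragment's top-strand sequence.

The forward primer matches the template at positions 8–17.
Reverse complement of the reverse primer: GAGGGCT. This occurs on the top strand at positions 72–78.
The product is the template from position 8 through 78 (71 bp).

5'-CGTGCTGGCCAACAATCGATGCTGTAGTGTGTAGGTTTGAATGACGCGCAGTTTCAGATTGAGCGAGGGCT-3'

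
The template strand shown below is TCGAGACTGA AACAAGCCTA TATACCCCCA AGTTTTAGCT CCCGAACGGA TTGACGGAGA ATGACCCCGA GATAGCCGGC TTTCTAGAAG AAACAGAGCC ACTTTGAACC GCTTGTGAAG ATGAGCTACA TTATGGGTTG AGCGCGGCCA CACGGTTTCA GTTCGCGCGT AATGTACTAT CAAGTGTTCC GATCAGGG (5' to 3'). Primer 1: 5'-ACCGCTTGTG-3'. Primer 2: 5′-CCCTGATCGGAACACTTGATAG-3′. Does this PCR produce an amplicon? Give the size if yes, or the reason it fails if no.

Yes — a 91 bp product.

Primer 1 (ACCGCTTGTG) matches the top strand at positions 108–117; it acts as a forward primer.
Primer 2's reverse complement is CTATCAAGTGTTCCGATCAGGG, matching the top strand at positions 177–198; it acts as a reverse primer.
The 3' ends face each other across positions 108–198, giving a 91 bp product.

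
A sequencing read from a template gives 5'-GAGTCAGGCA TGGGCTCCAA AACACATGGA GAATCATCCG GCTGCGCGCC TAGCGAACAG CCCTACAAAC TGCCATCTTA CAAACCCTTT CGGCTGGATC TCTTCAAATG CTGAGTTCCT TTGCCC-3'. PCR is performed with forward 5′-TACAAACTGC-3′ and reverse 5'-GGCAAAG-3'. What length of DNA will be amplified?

62 bp

Forward primer TACAAACTGC is found on the top strand at positions 64–73.
Reverse complement of the reverse primer: CTTTGCC. This occurs on the top strand at positions 119–125.
The product runs from position 64 to position 125, so its length is 125 − 64 + 1 = 62 bp.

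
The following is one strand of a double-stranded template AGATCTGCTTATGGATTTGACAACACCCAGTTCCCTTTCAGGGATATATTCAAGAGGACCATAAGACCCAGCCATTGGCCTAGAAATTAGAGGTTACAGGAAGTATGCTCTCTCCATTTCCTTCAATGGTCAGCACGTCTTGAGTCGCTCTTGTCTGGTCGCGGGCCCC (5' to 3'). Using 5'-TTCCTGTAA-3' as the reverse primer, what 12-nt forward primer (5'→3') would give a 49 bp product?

The reverse primer's reverse complement TTACAGGAA matches the template at positions 94–102, so the product ends at position 102.
A 49 bp product then starts at position 102 − 49 + 1 = 54.
The forward primer is identical to the top strand there: GAGGACCATAAG.

5'-GAGGACCATAAG-3'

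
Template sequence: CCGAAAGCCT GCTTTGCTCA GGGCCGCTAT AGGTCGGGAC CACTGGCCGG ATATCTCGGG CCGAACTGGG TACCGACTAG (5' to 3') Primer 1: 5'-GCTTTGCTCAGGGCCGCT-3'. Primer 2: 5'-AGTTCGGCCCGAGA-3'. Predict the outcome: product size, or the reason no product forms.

Primer 1 (GCTTTGCTCAGGGCCGCT) matches the top strand at positions 11–28; it acts as a forward primer.
Primer 2's reverse complement is TCTCGGGCCGAACT, matching the top strand at positions 54–67; it acts as a reverse primer.
The 3' ends face each other across positions 11–67, giving a 57 bp product.

Yes — a 57 bp product.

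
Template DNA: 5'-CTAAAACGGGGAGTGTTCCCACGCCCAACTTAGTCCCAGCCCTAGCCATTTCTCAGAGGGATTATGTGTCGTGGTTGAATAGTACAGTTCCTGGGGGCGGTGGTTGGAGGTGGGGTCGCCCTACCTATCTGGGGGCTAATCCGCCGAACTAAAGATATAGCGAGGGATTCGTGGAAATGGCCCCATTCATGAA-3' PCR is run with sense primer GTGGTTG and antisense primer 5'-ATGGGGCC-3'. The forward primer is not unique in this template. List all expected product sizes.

116 bp, 87 bp

The forward primer GTGGTTG matches the top strand at positions 71–77, 100–106.
The reverse primer's reverse complement is GGCCCCAT, matching at positions 179–186.
Each forward site pairs with the reverse site to give a product ending at position 186: sizes 116, 87 bp.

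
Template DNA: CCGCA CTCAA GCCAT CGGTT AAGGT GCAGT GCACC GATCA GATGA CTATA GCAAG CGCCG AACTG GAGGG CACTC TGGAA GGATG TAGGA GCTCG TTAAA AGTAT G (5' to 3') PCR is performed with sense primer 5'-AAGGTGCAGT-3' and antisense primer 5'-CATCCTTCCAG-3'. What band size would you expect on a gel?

The forward primer matches the template at positions 21–30.
Taking the reverse complement of CATCCTTCCAG gives CTGGAAGGATG, found at positions 75–85 on the template; the primer anneals here to the top strand with its 3' end pointing upstream.
Product length = (reverse-primer end) − (forward-primer start) + 1 = 85 − 21 + 1 = 65 bp.

65 bp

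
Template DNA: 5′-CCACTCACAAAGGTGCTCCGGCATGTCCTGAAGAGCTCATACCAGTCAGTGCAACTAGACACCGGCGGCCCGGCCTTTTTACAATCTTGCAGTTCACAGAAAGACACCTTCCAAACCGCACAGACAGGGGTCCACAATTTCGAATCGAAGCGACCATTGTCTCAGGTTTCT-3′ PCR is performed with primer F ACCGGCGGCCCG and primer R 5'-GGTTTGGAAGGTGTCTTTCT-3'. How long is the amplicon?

Scanning the template, ACCGGCGGCCCG occurs at positions 61–72; this primer anneals to the bottom strand there with its 3' end pointing downstream.
Reverse complement of the reverse primer: AGAAAGACACCTTCCAAACC. This occurs on the top strand at positions 98–117.
Amplicon spans positions 61–117: 57 bp.

57 bp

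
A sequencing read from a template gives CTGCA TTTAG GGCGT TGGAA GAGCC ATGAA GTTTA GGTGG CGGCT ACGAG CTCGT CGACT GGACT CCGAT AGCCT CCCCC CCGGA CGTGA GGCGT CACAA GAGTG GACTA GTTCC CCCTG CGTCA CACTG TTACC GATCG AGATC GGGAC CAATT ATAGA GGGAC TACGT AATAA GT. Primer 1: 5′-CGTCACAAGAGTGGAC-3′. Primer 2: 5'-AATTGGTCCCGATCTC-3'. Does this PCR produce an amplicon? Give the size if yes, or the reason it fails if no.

Yes — a 63 bp product.

Primer 1 (CGTCACAAGAGTGGAC) matches the top strand at positions 93–108; it acts as a forward primer.
Primer 2's reverse complement is GAGATCGGGACCAATT, matching the top strand at positions 140–155; it acts as a reverse primer.
The 3' ends face each other across positions 93–155, giving a 63 bp product.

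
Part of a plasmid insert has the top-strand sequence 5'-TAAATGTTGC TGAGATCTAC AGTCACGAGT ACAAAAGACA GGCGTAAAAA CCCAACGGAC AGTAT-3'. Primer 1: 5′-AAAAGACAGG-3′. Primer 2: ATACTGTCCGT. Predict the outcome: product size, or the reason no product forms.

Yes — a 33 bp product.

Primer 1 (AAAAGACAGG) matches the top strand at positions 33–42; it acts as a forward primer.
Primer 2's reverse complement is ACGGACAGTAT, matching the top strand at positions 55–65; it acts as a reverse primer.
The 3' ends face each other across positions 33–65, giving a 33 bp product.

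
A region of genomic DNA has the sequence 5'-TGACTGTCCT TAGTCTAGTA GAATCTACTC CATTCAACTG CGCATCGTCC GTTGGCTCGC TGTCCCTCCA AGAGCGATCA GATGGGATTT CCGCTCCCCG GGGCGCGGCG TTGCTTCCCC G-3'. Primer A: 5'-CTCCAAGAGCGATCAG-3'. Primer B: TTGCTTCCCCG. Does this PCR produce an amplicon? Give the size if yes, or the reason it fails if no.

No product — both primers anneal to the same strand and extend in the same direction.

Primer A (CTCCAAGAGCGATCAG) matches the top strand at positions 66–81 (3' end points downstream).
Primer B (TTGCTTCCCCG) also matches the top strand directly, at positions 111–121 — its reverse complement CGGGGAAGCAA is not present.
Both primers anneal to the bottom strand with 3' ends pointing the same way, so neither can prime synthesis back toward the other.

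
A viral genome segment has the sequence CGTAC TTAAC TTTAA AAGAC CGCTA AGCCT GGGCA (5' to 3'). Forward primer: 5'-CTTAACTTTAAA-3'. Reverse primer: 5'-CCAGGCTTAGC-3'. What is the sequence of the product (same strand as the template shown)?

5'-CTTAACTTTAAAAGACCGCTAAGCCTGG-3'

The forward primer matches the template at positions 5–16.
Taking the reverse complement of CCAGGCTTAGC gives GCTAAGCCTGG, found at positions 22–32 on the template; the primer anneals here to the top strand with its 3' end pointing upstream.
The product is the template from position 5 through 32 (28 bp).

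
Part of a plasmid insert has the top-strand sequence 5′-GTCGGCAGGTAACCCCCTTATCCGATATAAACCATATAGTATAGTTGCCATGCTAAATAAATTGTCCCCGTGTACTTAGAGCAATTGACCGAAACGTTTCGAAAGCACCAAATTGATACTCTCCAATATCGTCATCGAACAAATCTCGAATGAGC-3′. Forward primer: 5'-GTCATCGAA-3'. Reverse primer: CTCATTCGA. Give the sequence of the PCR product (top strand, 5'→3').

5'-GTCATCGAACAAATCTCGAATGAG-3'

Scanning the template, GTCATCGAA occurs at positions 131–139; this primer anneals to the bottom strand there with its 3' end pointing downstream.
The reverse primer's reverse complement is TCGAATGAG, which matches the template at positions 146–154.
The product is the template from position 131 through 154 (24 bp).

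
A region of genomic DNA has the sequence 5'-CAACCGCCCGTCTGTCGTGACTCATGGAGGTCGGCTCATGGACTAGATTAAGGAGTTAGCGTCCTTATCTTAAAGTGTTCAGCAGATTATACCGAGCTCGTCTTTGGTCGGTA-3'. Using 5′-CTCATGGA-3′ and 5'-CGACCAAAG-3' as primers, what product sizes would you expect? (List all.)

90 bp, 76 bp

The forward primer CTCATGGA matches the top strand at positions 21–28, 35–42.
The reverse primer's reverse complement is CTTTGGTCG, matching at positions 102–110.
Each forward site pairs with the reverse site to give a product ending at position 110: sizes 90, 76 bp.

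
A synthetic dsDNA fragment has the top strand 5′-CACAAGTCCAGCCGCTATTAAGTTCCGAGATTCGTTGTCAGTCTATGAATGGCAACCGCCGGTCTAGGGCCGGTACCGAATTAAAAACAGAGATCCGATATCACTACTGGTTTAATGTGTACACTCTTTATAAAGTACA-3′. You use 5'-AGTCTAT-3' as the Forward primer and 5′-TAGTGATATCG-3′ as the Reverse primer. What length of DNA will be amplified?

67 bp

Forward primer AGTCTAT is found on the top strand at positions 40–46.
Reverse complement of the reverse primer: CGATATCACTA. This occurs on the top strand at positions 96–106.
Amplicon spans positions 40–106: 67 bp.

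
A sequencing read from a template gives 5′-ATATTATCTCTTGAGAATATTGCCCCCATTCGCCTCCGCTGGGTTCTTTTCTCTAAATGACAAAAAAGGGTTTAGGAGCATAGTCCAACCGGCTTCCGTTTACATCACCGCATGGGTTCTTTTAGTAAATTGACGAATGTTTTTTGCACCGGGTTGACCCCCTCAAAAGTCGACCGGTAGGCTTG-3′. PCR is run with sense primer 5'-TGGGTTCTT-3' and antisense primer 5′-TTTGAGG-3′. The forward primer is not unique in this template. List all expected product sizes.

128 bp, 55 bp

The forward primer TGGGTTCTT matches the top strand at positions 40–48, 113–121.
The reverse primer's reverse complement is CCTCAAA, matching at positions 161–167.
Each forward site pairs with the reverse site to give a product ending at position 167: sizes 128, 55 bp.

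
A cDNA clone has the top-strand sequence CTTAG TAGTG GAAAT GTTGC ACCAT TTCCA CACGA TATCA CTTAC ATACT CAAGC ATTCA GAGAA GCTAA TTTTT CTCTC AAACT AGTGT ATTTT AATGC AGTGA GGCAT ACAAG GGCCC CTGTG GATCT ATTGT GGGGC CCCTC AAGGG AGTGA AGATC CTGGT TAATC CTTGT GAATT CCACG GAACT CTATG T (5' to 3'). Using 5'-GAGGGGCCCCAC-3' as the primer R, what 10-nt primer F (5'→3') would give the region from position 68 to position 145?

The reverse primer's reverse complement GTGGGGCCCCTC matches the template at positions 134–145; the product starts at position 68.
The forward primer is identical to the top strand over positions 68–77: TAATTTTTCT.

5'-TAATTTTTCT-3'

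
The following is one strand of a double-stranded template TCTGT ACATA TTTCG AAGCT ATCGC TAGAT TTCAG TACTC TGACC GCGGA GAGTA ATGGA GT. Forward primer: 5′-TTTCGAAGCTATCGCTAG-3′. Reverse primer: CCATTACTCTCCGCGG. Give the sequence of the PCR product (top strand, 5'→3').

Forward primer TTTCGAAGCTATCGCTAG is found on the top strand at positions 11–28.
The reverse primer's reverse complement is CCGCGGAGAGTAATGG, which matches the template at positions 44–59.
The product is the template from position 11 through 59 (49 bp).

5'-TTTCGAAGCTATCGCTAGATTTCAGTACTCTGACCGCGGAGAGTAATGG-3'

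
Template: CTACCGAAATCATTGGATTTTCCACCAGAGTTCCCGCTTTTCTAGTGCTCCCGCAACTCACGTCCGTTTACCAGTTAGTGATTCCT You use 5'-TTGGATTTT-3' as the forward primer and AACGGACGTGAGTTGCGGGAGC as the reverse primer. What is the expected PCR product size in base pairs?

Forward primer TTGGATTTT is found on the top strand at positions 13–21.
Taking the reverse complement of AACGGACGTGAGTTGCGGGAGC gives GCTCCCGCAACTCACGTCCGTT, found at positions 47–68 on the template; the primer anneals here to the top strand with its 3' end pointing upstream.
Amplicon spans positions 13–68: 56 bp.

56 bp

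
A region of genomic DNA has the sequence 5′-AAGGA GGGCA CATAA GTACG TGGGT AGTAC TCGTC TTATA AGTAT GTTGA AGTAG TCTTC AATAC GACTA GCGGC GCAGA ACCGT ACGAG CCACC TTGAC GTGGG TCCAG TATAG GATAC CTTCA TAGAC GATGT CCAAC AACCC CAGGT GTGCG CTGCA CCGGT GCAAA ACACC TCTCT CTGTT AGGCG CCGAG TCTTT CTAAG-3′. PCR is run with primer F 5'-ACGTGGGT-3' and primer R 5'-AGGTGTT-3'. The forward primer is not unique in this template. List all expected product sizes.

159 bp, 78 bp

The forward primer ACGTGGGT matches the top strand at positions 18–25, 99–106.
The reverse primer's reverse complement is AACACCT, matching at positions 170–176.
Each forward site pairs with the reverse site to give a product ending at position 176: sizes 159, 78 bp.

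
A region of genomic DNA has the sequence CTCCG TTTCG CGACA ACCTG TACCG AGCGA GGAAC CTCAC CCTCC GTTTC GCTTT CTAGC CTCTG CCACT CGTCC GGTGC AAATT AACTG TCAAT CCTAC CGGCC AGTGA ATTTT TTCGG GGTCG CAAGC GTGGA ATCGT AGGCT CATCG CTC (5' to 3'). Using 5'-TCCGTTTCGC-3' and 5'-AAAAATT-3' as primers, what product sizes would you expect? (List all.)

115 bp, 74 bp

The forward primer TCCGTTTCGC matches the top strand at positions 2–11, 43–52.
The reverse primer's reverse complement is AATTTTT, matching at positions 110–116.
Each forward site pairs with the reverse site to give a product ending at position 116: sizes 115, 74 bp.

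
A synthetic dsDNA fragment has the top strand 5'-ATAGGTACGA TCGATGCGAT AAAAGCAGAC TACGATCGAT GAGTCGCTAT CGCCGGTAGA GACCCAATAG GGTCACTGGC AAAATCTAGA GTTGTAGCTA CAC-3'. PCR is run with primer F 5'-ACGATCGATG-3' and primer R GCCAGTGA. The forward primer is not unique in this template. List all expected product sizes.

74 bp, 49 bp

The forward primer ACGATCGATG matches the top strand at positions 7–16, 32–41.
The reverse primer's reverse complement is TCACTGGC, matching at positions 73–80.
Each forward site pairs with the reverse site to give a product ending at position 80: sizes 74, 49 bp.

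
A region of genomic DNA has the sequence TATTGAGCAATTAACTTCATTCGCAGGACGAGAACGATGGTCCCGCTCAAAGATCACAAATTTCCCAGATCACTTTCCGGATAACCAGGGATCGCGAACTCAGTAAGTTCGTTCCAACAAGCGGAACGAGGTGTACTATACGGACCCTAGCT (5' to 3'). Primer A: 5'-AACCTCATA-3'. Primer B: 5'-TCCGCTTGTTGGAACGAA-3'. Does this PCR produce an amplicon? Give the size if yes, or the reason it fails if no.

Primer A (AACCTCATA) does not match the top strand, and its reverse complement TATGAGGTT does not match either.
With no annealing site for primer A, no amplification occurs.

No product — primer A has no binding site in the template.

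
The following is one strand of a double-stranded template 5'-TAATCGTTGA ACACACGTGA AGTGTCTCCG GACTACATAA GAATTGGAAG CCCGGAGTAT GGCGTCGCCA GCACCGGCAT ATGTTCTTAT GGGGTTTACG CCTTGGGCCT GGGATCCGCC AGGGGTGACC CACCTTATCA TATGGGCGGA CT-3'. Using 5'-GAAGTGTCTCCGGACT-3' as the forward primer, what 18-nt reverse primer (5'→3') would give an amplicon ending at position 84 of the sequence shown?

The forward primer binds at positions 19–34; the product's 3' end on the top strand is position 84.
The reverse primer anneals to the top strand over positions 67–84, i.e. to GCCAGCACCGGCATATGT.
Its sequence written 5'→3' is the reverse complement: ACATATGCCGGTGCTGGC.

5'-ACATATGCCGGTGCTGGC-3'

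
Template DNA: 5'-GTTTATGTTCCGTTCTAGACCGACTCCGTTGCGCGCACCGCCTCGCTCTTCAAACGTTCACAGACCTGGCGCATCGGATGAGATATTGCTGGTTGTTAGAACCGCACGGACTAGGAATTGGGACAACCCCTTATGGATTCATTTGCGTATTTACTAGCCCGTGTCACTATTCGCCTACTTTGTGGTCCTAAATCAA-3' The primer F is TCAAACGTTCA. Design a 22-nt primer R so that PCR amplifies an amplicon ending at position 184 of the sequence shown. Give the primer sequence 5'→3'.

5'-CACAAAGTAGGCGAATAGTGAC-3'

The forward primer binds at positions 50–60; the product's 3' end on the top strand is position 184.
The reverse primer anneals to the top strand over positions 163–184, i.e. to GTCACTATTCGCCTACTTTGTG.
Its sequence written 5'→3' is the reverse complement: CACAAAGTAGGCGAATAGTGAC.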